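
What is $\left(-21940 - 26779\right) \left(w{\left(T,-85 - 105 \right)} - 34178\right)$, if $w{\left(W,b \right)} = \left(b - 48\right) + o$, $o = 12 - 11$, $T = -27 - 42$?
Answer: $1676664385$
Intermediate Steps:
$T = -69$ ($T = -27 - 42 = -69$)
$o = 1$ ($o = 12 - 11 = 1$)
$w{\left(W,b \right)} = -47 + b$ ($w{\left(W,b \right)} = \left(b - 48\right) + 1 = \left(-48 + b\right) + 1 = -47 + b$)
$\left(-21940 - 26779\right) \left(w{\left(T,-85 - 105 \right)} - 34178\right) = \left(-21940 - 26779\right) \left(\left(-47 - 190\right) - 34178\right) = - 48719 \left(\left(-47 - 190\right) - 34178\right) = - 48719 \left(-237 - 34178\right) = \left(-48719\right) \left(-34415\right) = 1676664385$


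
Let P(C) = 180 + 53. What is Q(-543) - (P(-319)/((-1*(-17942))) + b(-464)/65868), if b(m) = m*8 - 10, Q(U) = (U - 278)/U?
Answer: 13863734103/8912769239 ≈ 1.5555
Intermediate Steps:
P(C) = 233
Q(U) = (-278 + U)/U
b(m) = -10 + 8*m (b(m) = 8*m - 10 = -10 + 8*m)
Q(-543) - (P(-319)/((-1*(-17942))) + b(-464)/65868) = (-278 - 543)/(-543) - (233/((-1*(-17942))) + (-10 + 8*(-464))/65868) = -1/543*(-821) - (233/17942 + (-10 - 3712)*(1/65868)) = 821/543 - (233*(1/17942) - 3722*1/65868) = 821/543 - (233/17942 - 1861/32934) = 821/543 - 1*(-6429110/147725457) = 821/543 + 6429110/147725457 = 13863734103/8912769239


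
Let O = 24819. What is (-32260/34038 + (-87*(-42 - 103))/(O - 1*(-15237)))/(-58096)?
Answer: 143802865/13201600722048 ≈ 1.0893e-5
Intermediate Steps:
(-32260/34038 + (-87*(-42 - 103))/(O - 1*(-15237)))/(-58096) = (-32260/34038 + (-87*(-42 - 103))/(24819 - 1*(-15237)))/(-58096) = (-32260*1/34038 + (-87*(-145))/(24819 + 15237))*(-1/58096) = (-16130/17019 + 12615/40056)*(-1/58096) = (-16130/17019 + 12615*(1/40056))*(-1/58096) = (-16130/17019 + 4205/13352)*(-1/58096) = -143802865/227237688*(-1/58096) = 143802865/13201600722048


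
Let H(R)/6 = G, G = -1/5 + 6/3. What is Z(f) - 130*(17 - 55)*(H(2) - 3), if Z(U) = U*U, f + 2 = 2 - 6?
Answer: 38568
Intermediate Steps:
G = 9/5 (G = -1*⅕ + 6*(⅓) = -⅕ + 2 = 9/5 ≈ 1.8000)
H(R) = 54/5 (H(R) = 6*(9/5) = 54/5)
f = -6 (f = -2 + (2 - 6) = -2 - 4 = -6)
Z(U) = U²
Z(f) - 130*(17 - 55)*(H(2) - 3) = (-6)² - 130*(17 - 55)*(54/5 - 3) = 36 - (-4940)*39/5 = 36 - 130*(-1482/5) = 36 + 38532 = 38568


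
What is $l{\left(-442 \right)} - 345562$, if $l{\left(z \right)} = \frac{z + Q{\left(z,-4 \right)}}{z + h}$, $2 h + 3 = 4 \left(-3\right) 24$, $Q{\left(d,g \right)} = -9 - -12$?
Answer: $- \frac{406034472}{1175} \approx -3.4556 \cdot 10^{5}$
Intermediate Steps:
$Q{\left(d,g \right)} = 3$ ($Q{\left(d,g \right)} = -9 + 12 = 3$)
$h = - \frac{291}{2}$ ($h = - \frac{3}{2} + \frac{4 \left(-3\right) 24}{2} = - \frac{3}{2} + \frac{\left(-12\right) 24}{2} = - \frac{3}{2} + \frac{1}{2} \left(-288\right) = - \frac{3}{2} - 144 = - \frac{291}{2} \approx -145.5$)
$l{\left(z \right)} = \frac{3 + z}{- \frac{291}{2} + z}$ ($l{\left(z \right)} = \frac{z + 3}{z - \frac{291}{2}} = \frac{3 + z}{- \frac{291}{2} + z}$)
$l{\left(-442 \right)} - 345562 = \frac{2 \left(3 - 442\right)}{-291 + 2 \left(-442\right)} - 345562 = 2 \frac{1}{-291 - 884} \left(-439\right) - 345562 = 2 \frac{1}{-1175} \left(-439\right) - 345562 = 2 \left(- \frac{1}{1175}\right) \left(-439\right) - 345562 = \frac{878}{1175} - 345562 = - \frac{406034472}{1175}$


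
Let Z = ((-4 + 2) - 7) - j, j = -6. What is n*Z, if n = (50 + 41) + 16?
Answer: -321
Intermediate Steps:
Z = -3 (Z = ((-4 + 2) - 7) - 1*(-6) = (-2 - 7) + 6 = -9 + 6 = -3)
n = 107 (n = 91 + 16 = 107)
n*Z = 107*(-3) = -321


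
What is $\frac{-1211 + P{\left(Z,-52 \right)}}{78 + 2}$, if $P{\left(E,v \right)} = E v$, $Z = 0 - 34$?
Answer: $\frac{557}{80} \approx 6.9625$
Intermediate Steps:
$Z = -34$
$\frac{-1211 + P{\left(Z,-52 \right)}}{78 + 2} = \frac{-1211 - -1768}{78 + 2} = \frac{-1211 + 1768}{80} = 557 \cdot \frac{1}{80} = \frac{557}{80}$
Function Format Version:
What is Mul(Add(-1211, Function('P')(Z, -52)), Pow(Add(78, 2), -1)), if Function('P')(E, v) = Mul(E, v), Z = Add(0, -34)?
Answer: Rational(557, 80) ≈ 6.9625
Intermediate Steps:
Z = -34
Mul(Add(-1211, Function('P')(Z, -52)), Pow(Add(78, 2), -1)) = Mul(Add(-1211, Mul(-34, -52)), Pow(Add(78, 2), -1)) = Mul(Add(-1211, 1768), Pow(80, -1)) = Mul(557, Rational(1, 80)) = Rational(557, 80)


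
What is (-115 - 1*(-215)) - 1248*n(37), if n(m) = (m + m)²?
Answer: -6833948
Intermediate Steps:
n(m) = 4*m² (n(m) = (2*m)² = 4*m²)
(-115 - 1*(-215)) - 1248*n(37) = (-115 - 1*(-215)) - 4992*37² = (-115 + 215) - 4992*1369 = 100 - 1248*5476 = 100 - 6834048 = -6833948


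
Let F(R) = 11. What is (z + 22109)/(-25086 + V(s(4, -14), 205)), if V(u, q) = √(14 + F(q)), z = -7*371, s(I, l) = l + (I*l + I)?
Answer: -19512/25081 ≈ -0.77796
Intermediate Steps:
s(I, l) = I + l + I*l (s(I, l) = l + (I + I*l) = I + l + I*l)
z = -2597
V(u, q) = 5 (V(u, q) = √(14 + 11) = √25 = 5)
(z + 22109)/(-25086 + V(s(4, -14), 205)) = (-2597 + 22109)/(-25086 + 5) = 19512/(-25081) = 19512*(-1/25081) = -19512/25081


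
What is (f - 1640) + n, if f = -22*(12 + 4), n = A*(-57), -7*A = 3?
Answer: -13773/7 ≈ -1967.6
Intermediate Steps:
A = -3/7 (A = -⅐*3 = -3/7 ≈ -0.42857)
n = 171/7 (n = -3/7*(-57) = 171/7 ≈ 24.429)
f = -352 (f = -22*16 = -352)
(f - 1640) + n = (-352 - 1640) + 171/7 = -1992 + 171/7 = -13773/7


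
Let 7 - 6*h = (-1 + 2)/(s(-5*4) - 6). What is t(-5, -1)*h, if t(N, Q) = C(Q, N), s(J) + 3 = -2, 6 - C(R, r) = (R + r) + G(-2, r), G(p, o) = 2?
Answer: 130/11 ≈ 11.818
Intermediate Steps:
C(R, r) = 4 - R - r (C(R, r) = 6 - ((R + r) + 2) = 6 - (2 + R + r) = 6 + (-2 - R - r) = 4 - R - r)
s(J) = -5 (s(J) = -3 - 2 = -5)
t(N, Q) = 4 - N - Q (t(N, Q) = 4 - Q - N = 4 - N - Q)
h = 13/11 (h = 7/6 - (-1 + 2)/(6*(-5 - 6)) = 7/6 - 1/(6*(-11)) = 7/6 - (-1)/(6*11) = 7/6 - 1/6*(-1/11) = 7/6 + 1/66 = 13/11 ≈ 1.1818)
t(-5, -1)*h = (4 - 1*(-5) - 1*(-1))*(13/11) = (4 + 5 + 1)*(13/11) = 10*(13/11) = 130/11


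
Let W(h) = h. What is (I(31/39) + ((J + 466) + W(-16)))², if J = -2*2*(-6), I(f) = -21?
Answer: 205209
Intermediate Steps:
J = 24 (J = -4*(-6) = 24)
(I(31/39) + ((J + 466) + W(-16)))² = (-21 + ((24 + 466) - 16))² = (-21 + (490 - 16))² = (-21 + 474)² = 453² = 205209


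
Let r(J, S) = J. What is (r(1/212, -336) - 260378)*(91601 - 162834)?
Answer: 3932071216455/212 ≈ 1.8548e+10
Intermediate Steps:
(r(1/212, -336) - 260378)*(91601 - 162834) = (1/212 - 260378)*(91601 - 162834) = (1/212 - 260378)*(-71233) = -55200135/212*(-71233) = 3932071216455/212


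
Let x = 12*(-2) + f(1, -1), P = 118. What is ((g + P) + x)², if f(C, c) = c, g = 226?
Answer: 101761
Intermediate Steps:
x = -25 (x = 12*(-2) - 1 = -24 - 1 = -25)
((g + P) + x)² = ((226 + 118) - 25)² = (344 - 25)² = 319² = 101761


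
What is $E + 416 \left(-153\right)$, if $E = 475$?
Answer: $-63173$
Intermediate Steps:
$E + 416 \left(-153\right) = 475 + 416 \left(-153\right) = 475 - 63648 = -63173$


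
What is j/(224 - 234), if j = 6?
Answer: -3/5 ≈ -0.60000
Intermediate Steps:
j/(224 - 234) = 6/(224 - 234) = 6/(-10) = -1/10*6 = -3/5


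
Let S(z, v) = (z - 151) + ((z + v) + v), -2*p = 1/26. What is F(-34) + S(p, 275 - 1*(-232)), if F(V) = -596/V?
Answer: 389177/442 ≈ 880.49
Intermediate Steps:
p = -1/52 (p = -½/26 = -½*1/26 = -1/52 ≈ -0.019231)
S(z, v) = -151 + 2*v + 2*z (S(z, v) = (-151 + z) + ((v + z) + v) = (-151 + z) + (z + 2*v) = -151 + 2*v + 2*z)
F(-34) + S(p, 275 - 1*(-232)) = -596/(-34) + (-151 + 2*(275 - 1*(-232)) + 2*(-1/52)) = -596*(-1/34) + (-151 + 2*(275 + 232) - 1/26) = 298/17 + (-151 + 2*507 - 1/26) = 298/17 + (-151 + 1014 - 1/26) = 298/17 + 22437/26 = 389177/442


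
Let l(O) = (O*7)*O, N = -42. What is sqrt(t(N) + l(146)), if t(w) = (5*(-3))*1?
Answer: sqrt(149197) ≈ 386.26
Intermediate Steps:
t(w) = -15 (t(w) = -15*1 = -15)
l(O) = 7*O**2 (l(O) = (7*O)*O = 7*O**2)
sqrt(t(N) + l(146)) = sqrt(-15 + 7*146**2) = sqrt(-15 + 7*21316) = sqrt(-15 + 149212) = sqrt(149197)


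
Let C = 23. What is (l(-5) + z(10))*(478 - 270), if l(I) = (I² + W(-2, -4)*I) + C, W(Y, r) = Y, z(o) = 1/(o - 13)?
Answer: 35984/3 ≈ 11995.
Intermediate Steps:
z(o) = 1/(-13 + o)
l(I) = 23 + I² - 2*I (l(I) = (I² - 2*I) + 23 = 23 + I² - 2*I)
(l(-5) + z(10))*(478 - 270) = ((23 + (-5)² - 2*(-5)) + 1/(-13 + 10))*(478 - 270) = ((23 + 25 + 10) + 1/(-3))*208 = (58 - ⅓)*208 = (173/3)*208 = 35984/3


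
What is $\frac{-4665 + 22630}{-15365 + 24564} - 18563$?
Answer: $- \frac{170743072}{9199} \approx -18561.0$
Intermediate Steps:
$\frac{-4665 + 22630}{-15365 + 24564} - 18563 = \frac{17965}{9199} - 18563 = - \frac{170743072}{9199}$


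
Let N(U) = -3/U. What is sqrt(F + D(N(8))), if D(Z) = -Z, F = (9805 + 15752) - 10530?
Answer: sqrt(240438)/4 ≈ 122.59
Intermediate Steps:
F = 15027 (F = 25557 - 10530 = 15027)
sqrt(F + D(N(8))) = sqrt(15027 - (-3)/8) = sqrt(15027 - 1*(-3/8)) = sqrt(15027 + 3/8) = sqrt(120219/8) = sqrt(240438)/4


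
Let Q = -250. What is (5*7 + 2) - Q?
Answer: 287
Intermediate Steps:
(5*7 + 2) - Q = (5*7 + 2) - 1*(-250) = (35 + 2) + 250 = 37 + 250 = 287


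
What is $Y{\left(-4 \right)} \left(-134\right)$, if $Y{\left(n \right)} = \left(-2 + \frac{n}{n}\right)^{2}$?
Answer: $-134$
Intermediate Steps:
$Y{\left(n \right)} = 1$ ($Y{\left(n \right)} = \left(-2 + 1\right)^{2} = \left(-1\right)^{2} = 1$)
$Y{\left(-4 \right)} \left(-134\right) = 1 \left(-134\right) = -134$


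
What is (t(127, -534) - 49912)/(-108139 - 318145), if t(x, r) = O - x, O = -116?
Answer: 50155/426284 ≈ 0.11766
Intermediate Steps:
t(x, r) = -116 - x
(t(127, -534) - 49912)/(-108139 - 318145) = ((-116 - 1*127) - 49912)/(-108139 - 318145) = ((-116 - 127) - 49912)/(-426284) = (-243 - 49912)*(-1/426284) = -50155*(-1/426284) = 50155/426284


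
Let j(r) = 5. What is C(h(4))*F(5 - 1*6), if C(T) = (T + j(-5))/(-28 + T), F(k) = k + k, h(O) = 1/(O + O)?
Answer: 82/223 ≈ 0.36771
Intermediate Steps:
h(O) = 1/(2*O)
F(k) = 2*k
C(T) = (5 + T)/(-28 + T) (C(T) = (T + 5)/(-28 + T) = (5 + T)/(-28 + T))
C(h(4))*F(5 - 1*6) = ((5 + (1/2)/4)/(-28 + (1/2)/4))*(2*(5 - 1*6)) = ((5 + (1/2)*(1/4))/(-28 + (1/2)*(1/4)))*(2*(5 - 6)) = ((5 + 1/8)/(-28 + 1/8))*(2*(-1)) = ((41/8)/(-223/8))*(-2) = -8/223*41/8*(-2) = -41/223*(-2) = 82/223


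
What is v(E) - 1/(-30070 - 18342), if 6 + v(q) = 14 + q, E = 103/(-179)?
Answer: 64339727/8665748 ≈ 7.4246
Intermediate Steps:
E = -103/179 (E = 103*(-1/179) = -103/179 ≈ -0.57542)
v(q) = 8 + q (v(q) = -6 + (14 + q) = 8 + q)
v(E) - 1/(-30070 - 18342) = (8 - 103/179) - 1/(-30070 - 18342) = 1329/179 - 1/(-48412) = 1329/179 - 1*(-1/48412) = 1329/179 + 1/48412 = 64339727/8665748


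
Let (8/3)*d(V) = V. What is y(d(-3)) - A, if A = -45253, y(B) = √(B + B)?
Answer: 45253 + 3*I/2 ≈ 45253.0 + 1.5*I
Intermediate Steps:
d(V) = 3*V/8
y(B) = √2*√B (y(B) = √(2*B) = √2*√B)
y(d(-3)) - A = √2*√((3/8)*(-3)) - 1*(-45253) = √2*√(-9/8) + 45253 = √2*(3*I*√2/4) + 45253 = 3*I/2 + 45253 = 45253 + 3*I/2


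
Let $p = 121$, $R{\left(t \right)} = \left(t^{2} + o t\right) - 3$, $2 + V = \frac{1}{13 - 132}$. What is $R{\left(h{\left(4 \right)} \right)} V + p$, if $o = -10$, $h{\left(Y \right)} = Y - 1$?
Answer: $\frac{20135}{119} \approx 169.2$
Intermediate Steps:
$h{\left(Y \right)} = -1 + Y$ ($h{\left(Y \right)} = Y - 1 = -1 + Y$)
$V = - \frac{239}{119}$ ($V = -2 + \frac{1}{13 - 132} = -2 + \frac{1}{-119} = -2 - \frac{1}{119} = - \frac{239}{119} \approx -2.0084$)
$R{\left(t \right)} = -3 + t^{2} - 10 t$ ($R{\left(t \right)} = \left(t^{2} - 10 t\right) - 3 = -3 + t^{2} - 10 t$)
$R{\left(h{\left(4 \right)} \right)} V + p = \left(-3 + \left(-1 + 4\right)^{2} - 10 \left(-1 + 4\right)\right) \left(- \frac{239}{119}\right) + 121 = \left(-3 + 3^{2} - 30\right) \left(- \frac{239}{119}\right) + 121 = \left(-3 + 9 - 30\right) \left(- \frac{239}{119}\right) + 121 = \left(-24\right) \left(- \frac{239}{119}\right) + 121 = \frac{5736}{119} + 121 = \frac{20135}{119}$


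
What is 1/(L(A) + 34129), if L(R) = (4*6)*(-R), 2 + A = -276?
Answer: 1/40801 ≈ 2.4509e-5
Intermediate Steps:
A = -278 (A = -2 - 276 = -278)
L(R) = -24*R (L(R) = 24*(-R) = -24*R)
1/(L(A) + 34129) = 1/(-24*(-278) + 34129) = 1/(6672 + 34129) = 1/40801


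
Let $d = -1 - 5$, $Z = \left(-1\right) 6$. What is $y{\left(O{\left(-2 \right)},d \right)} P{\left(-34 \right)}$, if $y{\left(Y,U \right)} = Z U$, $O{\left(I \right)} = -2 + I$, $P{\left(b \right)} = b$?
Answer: $-1224$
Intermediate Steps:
$Z = -6$
$d = -6$
$y{\left(Y,U \right)} = - 6 U$
$y{\left(O{\left(-2 \right)},d \right)} P{\left(-34 \right)} = \left(-6\right) \left(-6\right) \left(-34\right) = 36 \left(-34\right) = -1224$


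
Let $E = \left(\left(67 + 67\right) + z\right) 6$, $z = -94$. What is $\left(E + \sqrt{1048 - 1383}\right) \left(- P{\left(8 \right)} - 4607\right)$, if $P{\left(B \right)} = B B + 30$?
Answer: $-1128240 - 4701 i \sqrt{335} \approx -1.1282 \cdot 10^{6} - 86042.0 i$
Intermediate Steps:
$P{\left(B \right)} = 30 + B^{2}$ ($P{\left(B \right)} = B^{2} + 30 = 30 + B^{2}$)
$E = 240$ ($E = \left(\left(67 + 67\right) - 94\right) 6 = \left(134 - 94\right) 6 = 40 \cdot 6 = 240$)
$\left(E + \sqrt{1048 - 1383}\right) \left(- P{\left(8 \right)} - 4607\right) = \left(240 + \sqrt{1048 - 1383}\right) \left(- (30 + 8^{2}) - 4607\right) = \left(240 + \sqrt{-335}\right) \left(- (30 + 64) - 4607\right) = \left(240 + i \sqrt{335}\right) \left(\left(-1\right) 94 - 4607\right) = \left(240 + i \sqrt{335}\right) \left(-94 - 4607\right) = \left(240 + i \sqrt{335}\right) \left(-4701\right) = -1128240 - 4701 i \sqrt{335}$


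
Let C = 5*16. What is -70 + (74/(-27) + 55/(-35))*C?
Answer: -78430/189 ≈ -414.97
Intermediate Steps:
C = 80
-70 + (74/(-27) + 55/(-35))*C = -70 + (74/(-27) + 55/(-35))*80 = -70 + (74*(-1/27) + 55*(-1/35))*80 = -70 + (-74/27 - 11/7)*80 = -70 - 815/189*80 = -70 - 65200/189 = -78430/189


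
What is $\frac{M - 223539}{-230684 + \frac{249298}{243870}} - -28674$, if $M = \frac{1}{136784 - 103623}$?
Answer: $\frac{26746964887535953404}{932763514354451} \approx 28675.0$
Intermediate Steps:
$M = \frac{1}{33161} \approx 3.0156 \cdot 10^{-5}$
$\frac{M - 223539}{-230684 + \frac{249298}{243870}} - -28674 = \frac{\frac{1}{33161} - 223539}{-230684 + \frac{249298}{243870}} - -28674 = - \frac{7412776778}{33161 \left(-230684 + 249298 \cdot \frac{1}{243870}\right)} + 28674 = - \frac{7412776778}{33161 \left(-230684 + \frac{124649}{121935}\right)} + 28674 = - \frac{7412776778}{33161 \left(- \frac{28128328891}{121935}\right)} + 28674 = \left(- \frac{7412776778}{33161}\right) \left(- \frac{121935}{28128328891}\right) + 28674 = \frac{903876936425430}{932763514354451} + 28674 = \frac{26746964887535953404}{932763514354451}$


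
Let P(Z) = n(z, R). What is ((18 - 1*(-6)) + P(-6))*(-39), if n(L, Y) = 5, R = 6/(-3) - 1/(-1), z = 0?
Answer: -1131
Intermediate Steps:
R = -1 (R = 6*(-⅓) - 1*(-1) = -2 + 1 = -1)
P(Z) = 5
((18 - 1*(-6)) + P(-6))*(-39) = ((18 - 1*(-6)) + 5)*(-39) = ((18 + 6) + 5)*(-39) = (24 + 5)*(-39) = 29*(-39) = -1131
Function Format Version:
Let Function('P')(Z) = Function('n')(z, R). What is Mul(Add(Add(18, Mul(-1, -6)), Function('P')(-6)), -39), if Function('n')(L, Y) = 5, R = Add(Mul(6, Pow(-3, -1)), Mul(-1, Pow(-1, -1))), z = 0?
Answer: -1131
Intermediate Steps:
R = -1 (R = Add(Mul(6, Rational(-1, 3)), Mul(-1, -1)) = Add(-2, 1) = -1)
Function('P')(Z) = 5
Mul(Add(Add(18, Mul(-1, -6)), Function('P')(-6)), -39) = Mul(Add(Add(18, Mul(-1, -6)), 5), -39) = Mul(Add(Add(18, 6), 5), -39) = Mul(Add(24, 5), -39) = Mul(29, -39) = -1131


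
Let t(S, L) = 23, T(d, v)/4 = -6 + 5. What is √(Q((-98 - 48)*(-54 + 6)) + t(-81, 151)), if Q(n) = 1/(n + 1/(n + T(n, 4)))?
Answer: 7*√1130875848614371/49084033 ≈ 4.7958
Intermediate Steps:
T(d, v) = -4 (T(d, v) = 4*(-6 + 5) = 4*(-1) = -4)
Q(n) = 1/(n + 1/(-4 + n)) (Q(n) = 1/(n + 1/(n - 4)) = 1/(n + 1/(-4 + n)))
√(Q((-98 - 48)*(-54 + 6)) + t(-81, 151)) = √((-4 + (-98 - 48)*(-54 + 6))/(1 + ((-98 - 48)*(-54 + 6))² - 4*(-98 - 48)*(-54 + 6)) + 23) = √((-4 - 146*(-48))/(1 + (-146*(-48))² - (-584)*(-48)) + 23) = √((-4 + 7008)/(1 + 7008² - 4*7008) + 23) = √(7004/(1 + 49112064 - 28032) + 23) = √(7004/49084033 + 23) = √(1128939763/49084033) = 7*√1130875848614371/49084033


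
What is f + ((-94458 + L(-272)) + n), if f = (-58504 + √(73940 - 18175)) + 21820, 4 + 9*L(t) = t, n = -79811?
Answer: -632951/3 + √55765 ≈ -2.1075e+5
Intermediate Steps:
L(t) = -4/9 + t/9
f = -36684 + √55765 (f = (-58504 + √55765) + 21820 = -36684 + √55765 ≈ -36448.)
f + ((-94458 + L(-272)) + n) = (-36684 + √55765) + ((-94458 + (-4/9 + (⅑)*(-272))) - 79811) = (-36684 + √55765) + ((-94458 + (-4/9 - 272/9)) - 79811) = (-36684 + √55765) + ((-94458 - 92/3) - 79811) = (-36684 + √55765) + (-283466/3 - 79811) = (-36684 + √55765) - 522899/3 = -632951/3 + √55765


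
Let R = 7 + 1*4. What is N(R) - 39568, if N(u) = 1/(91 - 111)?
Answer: -791361/20 ≈ -39568.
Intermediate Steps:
R = 11 (R = 7 + 4 = 11)
N(u) = -1/20 (N(u) = 1/(-20) = -1/20)
N(R) - 39568 = -1/20 - 39568 = -791361/20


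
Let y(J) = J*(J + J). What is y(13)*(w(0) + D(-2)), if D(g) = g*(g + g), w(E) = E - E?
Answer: 2704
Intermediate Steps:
w(E) = 0
D(g) = 2*g² (D(g) = g*(2*g) = 2*g²)
y(J) = 2*J² (y(J) = J*(2*J) = 2*J²)
y(13)*(w(0) + D(-2)) = (2*13²)*(0 + 2*(-2)²) = (2*169)*(0 + 2*4) = 338*(0 + 8) = 338*8 = 2704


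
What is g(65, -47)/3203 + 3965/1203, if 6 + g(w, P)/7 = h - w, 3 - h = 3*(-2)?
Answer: 12177793/3853209 ≈ 3.1604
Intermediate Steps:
h = 9 (h = 3 - 3*(-2) = 3 - 1*(-6) = 3 + 6 = 9)
g(w, P) = 21 - 7*w (g(w, P) = -42 + 7*(9 - w) = -42 + (63 - 7*w) = 21 - 7*w)
g(65, -47)/3203 + 3965/1203 = (21 - 7*65)/3203 + 3965/1203 = (21 - 455)*(1/3203) + 3965*(1/1203) = -434*1/3203 + 3965/1203 = -434/3203 + 3965/1203 = 12177793/3853209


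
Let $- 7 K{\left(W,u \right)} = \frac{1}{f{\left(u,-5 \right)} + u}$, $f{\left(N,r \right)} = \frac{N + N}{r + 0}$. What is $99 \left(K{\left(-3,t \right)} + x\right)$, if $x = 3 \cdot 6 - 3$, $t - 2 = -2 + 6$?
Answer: $\frac{20735}{14} \approx 1481.1$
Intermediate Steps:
$t = 6$ ($t = 2 + \left(-2 + 6\right) = 2 + 4 = 6$)
$f{\left(N,r \right)} = \frac{2 N}{r}$
$x = 15$ ($x = 18 - 3 = 15$)
$K{\left(W,u \right)} = - \frac{5}{21 u}$ ($K{\left(W,u \right)} = - \frac{1}{7 \left(\frac{2 u}{-5} + u\right)} = - \frac{1}{7 \left(2 u \left(- \frac{1}{5}\right) + u\right)} = - \frac{1}{7 \left(- \frac{2 u}{5} + u\right)} = - \frac{1}{7 \frac{3 u}{5}} = - \frac{\frac{5}{3} \frac{1}{u}}{7} = - \frac{5}{21 u}$)
$99 \left(K{\left(-3,t \right)} + x\right) = 99 \left(- \frac{5}{21 \cdot 6} + 15\right) = 99 \left(\left(- \frac{5}{21}\right) \frac{1}{6} + 15\right) = 99 \left(- \frac{5}{126} + 15\right) = 99 \cdot \frac{1885}{126} = \frac{20735}{14}$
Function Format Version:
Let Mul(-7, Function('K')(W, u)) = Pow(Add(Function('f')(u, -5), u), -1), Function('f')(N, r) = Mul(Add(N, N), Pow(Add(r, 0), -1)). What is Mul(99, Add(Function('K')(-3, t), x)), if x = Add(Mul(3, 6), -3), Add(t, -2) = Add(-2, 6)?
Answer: Rational(20735, 14) ≈ 1481.1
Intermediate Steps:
t = 6 (t = Add(2, Add(-2, 6)) = Add(2, 4) = 6)
Function('f')(N, r) = Mul(2, N, Pow(r, -1)) (Function('f')(N, r) = Mul(Mul(2, N), Pow(r, -1)) = Mul(2, N, Pow(r, -1)))
x = 15 (x = Add(18, -3) = 15)
Function('K')(W, u) = Mul(Rational(-5, 21), Pow(u, -1)) (Function('K')(W, u) = Mul(Rational(-1, 7), Pow(Add(Mul(2, u, Pow(-5, -1)), u), -1)) = Mul(Rational(-1, 7), Pow(Add(Mul(2, u, Rational(-1, 5)), u), -1)) = Mul(Rational(-1, 7), Pow(Add(Mul(Rational(-2, 5), u), u), -1)) = Mul(Rational(-1, 7), Pow(Mul(Rational(3, 5), u), -1)) = Mul(Rational(-1, 7), Mul(Rational(5, 3), Pow(u, -1))) = Mul(Rational(-5, 21), Pow(u, -1)))
Mul(99, Add(Function('K')(-3, t), x)) = Mul(99, Add(Mul(Rational(-5, 21), Pow(6, -1)), 15)) = Mul(99, Add(Mul(Rational(-5, 21), Rational(1, 6)), 15)) = Mul(99, Add(Rational(-5, 126), 15)) = Mul(99, Rational(1885, 126)) = Rational(20735, 14)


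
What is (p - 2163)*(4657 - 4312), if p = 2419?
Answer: 88320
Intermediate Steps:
(p - 2163)*(4657 - 4312) = (2419 - 2163)*(4657 - 4312) = 256*345 = 88320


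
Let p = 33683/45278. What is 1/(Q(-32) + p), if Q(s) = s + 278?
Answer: 45278/11172071 ≈ 0.0040528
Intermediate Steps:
p = 33683/45278 (p = 33683*(1/45278) = 33683/45278 ≈ 0.74392)
Q(s) = 278 + s
1/(Q(-32) + p) = 1/((278 - 32) + 33683/45278) = 1/(246 + 33683/45278) = 1/(11172071/45278) = 45278/11172071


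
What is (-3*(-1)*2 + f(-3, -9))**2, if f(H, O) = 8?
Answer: 196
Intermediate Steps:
(-3*(-1)*2 + f(-3, -9))**2 = (-3*(-1)*2 + 8)**2 = (3*2 + 8)**2 = (6 + 8)**2 = 14**2 = 196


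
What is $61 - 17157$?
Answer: $-17096$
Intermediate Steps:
$61 - 17157 = -17096$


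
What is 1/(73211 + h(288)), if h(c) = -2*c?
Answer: 1/72635 ≈ 1.3767e-5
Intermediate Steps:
1/(73211 + h(288)) = 1/(73211 - 2*288) = 1/(73211 - 576) = 1/72635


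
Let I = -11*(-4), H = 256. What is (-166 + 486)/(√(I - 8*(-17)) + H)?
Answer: 20480/16339 - 480*√5/16339 ≈ 1.1878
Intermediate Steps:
I = 44
(-166 + 486)/(√(I - 8*(-17)) + H) = (-166 + 486)/(√(44 - 8*(-17)) + 256) = 320/(√(44 + 136) + 256) = 320/(√180 + 256) = 320/(6*√5 + 256) = 320/(256 + 6*√5)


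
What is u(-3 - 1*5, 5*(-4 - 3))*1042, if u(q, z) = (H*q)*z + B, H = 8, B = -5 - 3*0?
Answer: 2328870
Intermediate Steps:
B = -5 (B = -5 + 0 = -5)
u(q, z) = -5 + 8*q*z (u(q, z) = (8*q)*z - 5 = 8*q*z - 5 = -5 + 8*q*z)
u(-3 - 1*5, 5*(-4 - 3))*1042 = (-5 + 8*(-3 - 1*5)*(5*(-4 - 3)))*1042 = (-5 + 8*(-3 - 5)*(5*(-7)))*1042 = (-5 + 8*(-8)*(-35))*1042 = (-5 + 2240)*1042 = 2235*1042 = 2328870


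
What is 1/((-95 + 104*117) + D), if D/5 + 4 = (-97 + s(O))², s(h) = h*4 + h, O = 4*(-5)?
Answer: 1/206098 ≈ 4.8521e-6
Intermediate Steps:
O = -20
s(h) = 5*h (s(h) = 4*h + h = 5*h)
D = 194025 (D = -20 + 5*(-97 + 5*(-20))² = -20 + 5*(-97 - 100)² = -20 + 5*(-197)² = -20 + 5*38809 = -20 + 194045 = 194025)
1/((-95 + 104*117) + D) = 1/((-95 + 104*117) + 194025) = 1/((-95 + 12168) + 194025) = 1/(12073 + 194025) = 1/206098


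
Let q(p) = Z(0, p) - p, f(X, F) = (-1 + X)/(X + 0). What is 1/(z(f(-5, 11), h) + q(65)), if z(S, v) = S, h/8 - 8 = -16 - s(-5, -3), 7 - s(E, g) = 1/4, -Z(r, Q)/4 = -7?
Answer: -5/179 ≈ -0.027933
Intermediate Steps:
Z(r, Q) = 28 (Z(r, Q) = -4*(-7) = 28)
s(E, g) = 27/4 (s(E, g) = 7 - 1/4 = 27/4)
f(X, F) = (-1 + X)/X
h = -118 (h = 64 + 8*(-16 - 1*27/4) = 64 + 8*(-16 - 27/4) = 64 + 8*(-91/4) = 64 - 182 = -118)
q(p) = 28 - p
1/(z(f(-5, 11), h) + q(65)) = 1/((-1 - 5)/(-5) + (28 - 1*65)) = 1/(-1/5*(-6) + (28 - 65)) = 1/(6/5 - 37) = 1/(-179/5) = -5/179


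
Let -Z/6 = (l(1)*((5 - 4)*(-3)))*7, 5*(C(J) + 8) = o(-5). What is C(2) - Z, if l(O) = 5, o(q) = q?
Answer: -639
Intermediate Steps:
C(J) = -9 (C(J) = -8 + (⅕)*(-5) = -8 - 1 = -9)
Z = 630 (Z = -6*5*((5 - 4)*(-3))*7 = -6*5*(1*(-3))*7 = -6*5*(-3)*7 = -(-90)*7 = -6*(-105) = 630)
C(2) - Z = -9 - 1*630 = -9 - 630 = -639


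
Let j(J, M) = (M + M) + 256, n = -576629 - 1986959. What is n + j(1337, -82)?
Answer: -2563496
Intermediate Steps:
n = -2563588
j(J, M) = 256 + 2*M (j(J, M) = 2*M + 256 = 256 + 2*M)
n + j(1337, -82) = -2563588 + (256 + 2*(-82)) = -2563588 + (256 - 164) = -2563588 + 92 = -2563496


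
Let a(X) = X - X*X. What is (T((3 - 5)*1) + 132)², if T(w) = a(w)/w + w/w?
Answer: 18496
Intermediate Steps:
a(X) = X - X²
T(w) = 2 - w (T(w) = (w*(1 - w))/w + w/w = (1 - w) + 1 = 2 - w)
(T((3 - 5)*1) + 132)² = ((2 - (3 - 5)) + 132)² = ((2 - (-2)) + 132)² = ((2 - 1*(-2)) + 132)² = ((2 + 2) + 132)² = (4 + 132)² = 136² = 18496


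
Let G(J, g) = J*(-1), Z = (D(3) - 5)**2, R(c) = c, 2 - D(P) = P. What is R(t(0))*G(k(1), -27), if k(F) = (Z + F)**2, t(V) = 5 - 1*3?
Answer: -2738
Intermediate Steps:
D(P) = 2 - P
t(V) = 2 (t(V) = 5 - 3 = 2)
Z = 36 (Z = ((2 - 1*3) - 5)**2 = ((2 - 3) - 5)**2 = (-1 - 5)**2 = (-6)**2 = 36)
k(F) = (36 + F)**2
G(J, g) = -J
R(t(0))*G(k(1), -27) = 2*(-(36 + 1)**2) = 2*(-1*37**2) = 2*(-1*1369) = 2*(-1369) = -2738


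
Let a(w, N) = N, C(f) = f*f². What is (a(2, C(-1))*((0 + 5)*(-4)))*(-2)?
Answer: -40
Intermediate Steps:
C(f) = f³
(a(2, C(-1))*((0 + 5)*(-4)))*(-2) = ((-1)³*((0 + 5)*(-4)))*(-2) = -5*(-4)*(-2) = -1*(-20)*(-2) = 20*(-2) = -40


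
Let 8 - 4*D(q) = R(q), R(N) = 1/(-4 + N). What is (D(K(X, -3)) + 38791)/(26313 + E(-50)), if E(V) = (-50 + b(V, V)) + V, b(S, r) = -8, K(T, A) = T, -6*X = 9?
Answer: 853447/576510 ≈ 1.4804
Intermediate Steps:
X = -3/2 (X = -⅙*9 = -3/2 ≈ -1.5000)
D(q) = 2 - 1/(4*(-4 + q))
E(V) = -58 + V (E(V) = (-50 - 8) + V = -58 + V)
(D(K(X, -3)) + 38791)/(26313 + E(-50)) = ((-33 + 8*(-3/2))/(4*(-4 - 3/2)) + 38791)/(26313 + (-58 - 50)) = ((-33 - 12)/(4*(-11/2)) + 38791)/(26313 - 108) = ((¼)*(-2/11)*(-45) + 38791)/26205 = (45/22 + 38791)*(1/26205) = (853447/22)*(1/26205) = 853447/576510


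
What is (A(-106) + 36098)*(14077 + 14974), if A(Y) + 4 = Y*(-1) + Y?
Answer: 1048566794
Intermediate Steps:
A(Y) = -4 (A(Y) = -4 + (Y*(-1) + Y) = -4 + (-Y + Y) = -4 + 0 = -4)
(A(-106) + 36098)*(14077 + 14974) = (-4 + 36098)*(14077 + 14974) = 36094*29051 = 1048566794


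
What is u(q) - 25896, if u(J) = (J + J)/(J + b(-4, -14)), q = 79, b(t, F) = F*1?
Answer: -1683082/65 ≈ -25894.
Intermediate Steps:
b(t, F) = F
u(J) = 2*J/(-14 + J) (u(J) = (J + J)/(J - 14) = (2*J)/(-14 + J) = 2*J/(-14 + J))
u(q) - 25896 = 2*79/(-14 + 79) - 25896 = 2*79/65 - 25896 = 2*79*(1/65) - 25896 = 158/65 - 25896 = -1683082/65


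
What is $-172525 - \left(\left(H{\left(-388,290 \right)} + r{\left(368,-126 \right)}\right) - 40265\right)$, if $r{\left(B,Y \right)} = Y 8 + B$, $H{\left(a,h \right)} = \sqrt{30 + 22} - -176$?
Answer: $-131796 - 2 \sqrt{13} \approx -1.318 \cdot 10^{5}$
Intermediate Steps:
$H{\left(a,h \right)} = 176 + 2 \sqrt{13}$ ($H{\left(a,h \right)} = \sqrt{52} + 176 = 2 \sqrt{13} + 176 = 176 + 2 \sqrt{13}$)
$r{\left(B,Y \right)} = B + 8 Y$ ($r{\left(B,Y \right)} = 8 Y + B = B + 8 Y$)
$-172525 - \left(\left(H{\left(-388,290 \right)} + r{\left(368,-126 \right)}\right) - 40265\right) = -172525 - \left(\left(\left(176 + 2 \sqrt{13}\right) + \left(368 + 8 \left(-126\right)\right)\right) - 40265\right) = -172525 - \left(\left(\left(176 + 2 \sqrt{13}\right) + \left(368 - 1008\right)\right) - 40265\right) = -172525 - \left(\left(\left(176 + 2 \sqrt{13}\right) - 640\right) - 40265\right) = -172525 - \left(\left(-464 + 2 \sqrt{13}\right) - 40265\right) = -172525 - \left(-40729 + 2 \sqrt{13}\right) = -172525 + \left(40729 - 2 \sqrt{13}\right) = -131796 - 2 \sqrt{13}$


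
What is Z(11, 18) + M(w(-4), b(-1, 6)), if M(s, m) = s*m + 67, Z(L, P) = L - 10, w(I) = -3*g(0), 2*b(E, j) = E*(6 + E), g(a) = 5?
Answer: 211/2 ≈ 105.50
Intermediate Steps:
b(E, j) = E*(6 + E)/2 (b(E, j) = (E*(6 + E))/2 = E*(6 + E)/2)
w(I) = -15 (w(I) = -3*5 = -15)
Z(L, P) = -10 + L
M(s, m) = 67 + m*s (M(s, m) = m*s + 67 = 67 + m*s)
Z(11, 18) + M(w(-4), b(-1, 6)) = (-10 + 11) + (67 + ((1/2)*(-1)*(6 - 1))*(-15)) = 1 + (67 + ((1/2)*(-1)*5)*(-15)) = 1 + (67 - 5/2*(-15)) = 1 + (67 + 75/2) = 1 + 209/2 = 211/2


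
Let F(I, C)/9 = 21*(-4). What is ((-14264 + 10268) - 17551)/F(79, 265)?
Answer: 21547/756 ≈ 28.501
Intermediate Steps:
F(I, C) = -756 (F(I, C) = 9*(21*(-4)) = 9*(-84) = -756)
((-14264 + 10268) - 17551)/F(79, 265) = ((-14264 + 10268) - 17551)/(-756) = (-3996 - 17551)*(-1/756) = -21547*(-1/756) = 21547/756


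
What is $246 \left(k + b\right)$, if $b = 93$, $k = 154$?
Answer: $60762$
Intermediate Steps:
$246 \left(k + b\right) = 246 \left(154 + 93\right) = 246 \cdot 247 = 60762$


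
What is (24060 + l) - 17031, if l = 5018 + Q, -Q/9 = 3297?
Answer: -17626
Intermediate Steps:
Q = -29673 (Q = -9*3297 = -29673)
l = -24655 (l = 5018 - 29673 = -24655)
(24060 + l) - 17031 = (24060 - 24655) - 17031 = -595 - 17031 = -17626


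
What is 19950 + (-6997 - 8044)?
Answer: 4909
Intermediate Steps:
19950 + (-6997 - 8044) = 19950 - 15041 = 4909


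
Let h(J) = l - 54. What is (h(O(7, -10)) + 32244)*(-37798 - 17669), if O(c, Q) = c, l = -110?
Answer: -1779381360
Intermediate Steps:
h(J) = -164 (h(J) = -110 - 54 = -164)
(h(O(7, -10)) + 32244)*(-37798 - 17669) = (-164 + 32244)*(-37798 - 17669) = 32080*(-55467) = -1779381360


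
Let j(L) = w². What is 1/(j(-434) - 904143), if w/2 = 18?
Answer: -1/902847 ≈ -1.1076e-6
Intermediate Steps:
w = 36 (w = 2*18 = 36)
j(L) = 1296 (j(L) = 36² = 1296)
1/(j(-434) - 904143) = 1/(1296 - 904143) = 1/(-902847) = -1/902847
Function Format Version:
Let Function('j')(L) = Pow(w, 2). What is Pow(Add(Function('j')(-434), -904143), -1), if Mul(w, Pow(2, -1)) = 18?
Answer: Rational(-1, 902847) ≈ -1.1076e-6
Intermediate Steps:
w = 36 (w = Mul(2, 18) = 36)
Function('j')(L) = 1296 (Function('j')(L) = Pow(36, 2) = 1296)
Pow(Add(Function('j')(-434), -904143), -1) = Pow(Add(1296, -904143), -1) = Pow(-902847, -1) = Rational(-1, 902847)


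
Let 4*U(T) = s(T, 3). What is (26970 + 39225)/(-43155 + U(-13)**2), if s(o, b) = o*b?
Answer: -117680/76551 ≈ -1.5373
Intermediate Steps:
s(o, b) = b*o
U(T) = 3*T/4 (U(T) = (3*T)/4 = 3*T/4)
(26970 + 39225)/(-43155 + U(-13)**2) = (26970 + 39225)/(-43155 + ((3/4)*(-13))**2) = 66195/(-43155 + (-39/4)**2) = 66195/(-43155 + 1521/16) = 66195/(-688959/16) = 66195*(-16/688959) = -117680/76551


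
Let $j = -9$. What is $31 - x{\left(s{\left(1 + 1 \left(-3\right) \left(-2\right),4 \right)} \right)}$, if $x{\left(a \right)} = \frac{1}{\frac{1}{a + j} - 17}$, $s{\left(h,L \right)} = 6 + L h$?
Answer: $\frac{13169}{424} \approx 31.059$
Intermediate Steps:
$x{\left(a \right)} = \frac{1}{-17 + \frac{1}{-9 + a}}$ ($x{\left(a \right)} = \frac{1}{\frac{1}{a - 9} - 17} = \frac{1}{\frac{1}{-9 + a} - 17} = \frac{1}{-17 + \frac{1}{-9 + a}}$)
$31 - x{\left(s{\left(1 + 1 \left(-3\right) \left(-2\right),4 \right)} \right)} = 31 - \frac{9 - \left(6 + 4 \left(1 + 1 \left(-3\right) \left(-2\right)\right)\right)}{-154 + 17 \left(6 + 4 \left(1 + 1 \left(-3\right) \left(-2\right)\right)\right)} = 31 - \frac{9 - \left(6 + 4 \left(1 - -6\right)\right)}{-154 + 17 \left(6 + 4 \left(1 - -6\right)\right)} = 31 - \frac{9 - \left(6 + 4 \left(1 + 6\right)\right)}{-154 + 17 \left(6 + 4 \left(1 + 6\right)\right)} = 31 - \frac{9 - \left(6 + 4 \cdot 7\right)}{-154 + 17 \left(6 + 4 \cdot 7\right)} = 31 - \frac{9 - \left(6 + 28\right)}{-154 + 17 \left(6 + 28\right)} = 31 - \frac{9 - 34}{-154 + 17 \cdot 34} = 31 - \frac{9 - 34}{-154 + 578} = 31 - \frac{1}{424} \left(-25\right) = 31 - - \frac{25}{424} = 31 + \frac{25}{424} = \frac{13169}{424}$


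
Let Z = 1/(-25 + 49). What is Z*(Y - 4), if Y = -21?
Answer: -25/24 ≈ -1.0417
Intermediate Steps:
Z = 1/24 ≈ 0.041667
Z*(Y - 4) = (-21 - 4)/24 = (1/24)*(-25) = -25/24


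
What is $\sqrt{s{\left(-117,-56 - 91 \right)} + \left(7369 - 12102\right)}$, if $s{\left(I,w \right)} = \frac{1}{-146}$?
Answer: $\frac{i \sqrt{100888774}}{146} \approx 68.797 i$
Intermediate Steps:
$s{\left(I,w \right)} = - \frac{1}{146}$
$\sqrt{s{\left(-117,-56 - 91 \right)} + \left(7369 - 12102\right)} = \sqrt{- \frac{1}{146} + \left(7369 - 12102\right)} = \sqrt{- \frac{1}{146} - 4733} = \sqrt{- \frac{691019}{146}} = \frac{i \sqrt{100888774}}{146}$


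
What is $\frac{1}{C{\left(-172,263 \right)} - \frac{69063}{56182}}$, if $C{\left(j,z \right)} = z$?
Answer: $\frac{56182}{14706803} \approx 0.0038201$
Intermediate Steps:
$\frac{1}{C{\left(-172,263 \right)} - \frac{69063}{56182}} = \frac{1}{263 - \frac{69063}{56182}} = \frac{1}{\frac{14706803}{56182}} = \frac{56182}{14706803}$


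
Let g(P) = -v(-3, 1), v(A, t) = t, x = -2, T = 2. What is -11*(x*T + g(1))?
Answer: 55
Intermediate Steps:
g(P) = -1 (g(P) = -1*1 = -1)
-11*(x*T + g(1)) = -11*(-2*2 - 1) = -11*(-4 - 1) = -11*(-5) = 55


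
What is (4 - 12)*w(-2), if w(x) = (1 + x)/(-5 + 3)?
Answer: -4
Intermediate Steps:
w(x) = -½ - x/2 (w(x) = (1 + x)/(-2) = (1 + x)*(-½) = -½ - x/2)
(4 - 12)*w(-2) = (4 - 12)*(-½ - ½*(-2)) = -8*(-½ + 1) = -8*½ = -4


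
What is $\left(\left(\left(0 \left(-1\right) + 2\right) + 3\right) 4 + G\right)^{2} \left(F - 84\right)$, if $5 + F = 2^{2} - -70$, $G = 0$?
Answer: $-6000$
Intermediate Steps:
$F = 69$ ($F = -5 + \left(2^{2} - -70\right) = -5 + \left(4 + 70\right) = -5 + 74 = 69$)
$\left(\left(\left(0 \left(-1\right) + 2\right) + 3\right) 4 + G\right)^{2} \left(F - 84\right) = \left(\left(\left(0 \left(-1\right) + 2\right) + 3\right) 4 + 0\right)^{2} \left(69 - 84\right) = \left(\left(\left(0 + 2\right) + 3\right) 4 + 0\right)^{2} \left(-15\right) = \left(\left(2 + 3\right) 4 + 0\right)^{2} \left(-15\right) = \left(5 \cdot 4 + 0\right)^{2} \left(-15\right) = \left(20 + 0\right)^{2} \left(-15\right) = 20^{2} \left(-15\right) = 400 \left(-15\right) = -6000$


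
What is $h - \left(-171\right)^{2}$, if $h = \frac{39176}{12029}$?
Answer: $- \frac{351700813}{12029} \approx -29238.0$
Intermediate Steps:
$h = \frac{39176}{12029}$ ($h = 39176 \cdot \frac{1}{12029} = \frac{39176}{12029} \approx 3.2568$)
$h - \left(-171\right)^{2} = \frac{39176}{12029} - \left(-171\right)^{2} = \frac{39176}{12029} - 29241 = - \frac{351700813}{12029}$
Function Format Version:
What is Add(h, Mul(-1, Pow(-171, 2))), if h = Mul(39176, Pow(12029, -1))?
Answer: Rational(-351700813, 12029) ≈ -29238.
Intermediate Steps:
h = Rational(39176, 12029) (h = Mul(39176, Rational(1, 12029)) = Rational(39176, 12029) ≈ 3.2568)
Add(h, Mul(-1, Pow(-171, 2))) = Add(Rational(39176, 12029), Mul(-1, Pow(-171, 2))) = Add(Rational(39176, 12029), Mul(-1, 29241)) = Add(Rational(39176, 12029), -29241) = Rational(-351700813, 12029)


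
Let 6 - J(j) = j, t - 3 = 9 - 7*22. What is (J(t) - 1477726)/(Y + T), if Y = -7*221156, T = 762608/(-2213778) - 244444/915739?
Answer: 106978908524527017/112084274308686836 ≈ 0.95445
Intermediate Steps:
T = -88535331196/144803060853 (T = 762608*(-1/2213778) - 244444*1/915739 = -54472/158127 - 244444/915739 = -88535331196/144803060853 ≈ -0.61142)
t = -142 (t = 3 + (9 - 7*22) = 3 + (9 - 154) = 3 - 145 = -142)
Y = -1548092
J(j) = 6 - j
(J(t) - 1477726)/(Y + T) = ((6 - 1*(-142)) - 1477726)/(-1548092 - 88535331196/144803060853) = ((6 + 142) - 1477726)/(-224168548617373672/144803060853) = (148 - 1477726)*(-144803060853/224168548617373672) = -1477578*(-144803060853/224168548617373672) = 106978908524527017/112084274308686836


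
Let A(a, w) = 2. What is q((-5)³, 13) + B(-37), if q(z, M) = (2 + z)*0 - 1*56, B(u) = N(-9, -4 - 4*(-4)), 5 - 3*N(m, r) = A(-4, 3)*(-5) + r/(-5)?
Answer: -251/5 ≈ -50.200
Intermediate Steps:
N(m, r) = 5 + r/15 (N(m, r) = 5/3 - (2*(-5) + r/(-5))/3 = 5/3 - (-10 + r*(-⅕))/3 = 5/3 - (-10 - r/5)/3 = 5/3 + (10/3 + r/15) = 5 + r/15)
B(u) = 29/5 (B(u) = 5 + (-4 - 4*(-4))/15 = 5 + (-4 + 16)/15 = 5 + (1/15)*12 = 5 + ⅘ = 29/5)
q(z, M) = -56 (q(z, M) = 0 - 56 = -56)
q((-5)³, 13) + B(-37) = -56 + 29/5 = -251/5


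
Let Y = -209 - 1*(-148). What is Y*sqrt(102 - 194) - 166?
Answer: -166 - 122*I*sqrt(23) ≈ -166.0 - 585.09*I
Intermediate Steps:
Y = -61 (Y = -209 + 148 = -61)
Y*sqrt(102 - 194) - 166 = -61*sqrt(102 - 194) - 166 = -122*I*sqrt(23) - 166 = -166 - 122*I*sqrt(23)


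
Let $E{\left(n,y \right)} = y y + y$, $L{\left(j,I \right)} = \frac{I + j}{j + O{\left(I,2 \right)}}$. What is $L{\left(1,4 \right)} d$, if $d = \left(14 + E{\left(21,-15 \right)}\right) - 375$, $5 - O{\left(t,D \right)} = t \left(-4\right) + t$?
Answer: $- \frac{755}{18} \approx -41.944$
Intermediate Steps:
$O{\left(t,D \right)} = 5 + 3 t$ ($O{\left(t,D \right)} = 5 - \left(t \left(-4\right) + t\right) = 5 - \left(- 4 t + t\right) = 5 - - 3 t = 5 + 3 t$)
$L{\left(j,I \right)} = \frac{I + j}{5 + j + 3 I}$ ($L{\left(j,I \right)} = \frac{I + j}{j + \left(5 + 3 I\right)} = \frac{I + j}{5 + j + 3 I}$)
$E{\left(n,y \right)} = y + y^{2}$ ($E{\left(n,y \right)} = y^{2} + y = y + y^{2}$)
$d = -151$ ($d = \left(14 - 15 \left(1 - 15\right)\right) - 375 = \left(14 - -210\right) - 375 = \left(14 + 210\right) - 375 = 224 - 375 = -151$)
$L{\left(1,4 \right)} d = \frac{4 + 1}{5 + 1 + 3 \cdot 4} \left(-151\right) = \frac{1}{5 + 1 + 12} \cdot 5 \left(-151\right) = \frac{1}{18} \cdot 5 \left(-151\right) = \frac{5}{18} \left(-151\right) = - \frac{755}{18}$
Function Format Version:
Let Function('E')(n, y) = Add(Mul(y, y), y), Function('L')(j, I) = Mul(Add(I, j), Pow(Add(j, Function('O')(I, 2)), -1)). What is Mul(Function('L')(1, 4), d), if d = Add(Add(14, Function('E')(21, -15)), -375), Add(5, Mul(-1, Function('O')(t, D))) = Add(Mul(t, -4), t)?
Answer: Rational(-755, 18) ≈ -41.944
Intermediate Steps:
Function('O')(t, D) = Add(5, Mul(3, t)) (Function('O')(t, D) = Add(5, Mul(-1, Add(Mul(t, -4), t))) = Add(5, Mul(-1, Add(Mul(-4, t), t))) = Add(5, Mul(-1, Mul(-3, t))) = Add(5, Mul(3, t)))
Function('L')(j, I) = Mul(Pow(Add(5, j, Mul(3, I)), -1), Add(I, j)) (Function('L')(j, I) = Mul(Add(I, j), Pow(Add(j, Add(5, Mul(3, I))), -1)) = Mul(Add(I, j), Pow(Add(5, j, Mul(3, I)), -1)) = Mul(Pow(Add(5, j, Mul(3, I)), -1), Add(I, j)))
Function('E')(n, y) = Add(y, Pow(y, 2)) (Function('E')(n, y) = Add(Pow(y, 2), y) = Add(y, Pow(y, 2)))
d = -151 (d = Add(Add(14, Mul(-15, Add(1, -15))), -375) = Add(Add(14, Mul(-15, -14)), -375) = Add(Add(14, 210), -375) = Add(224, -375) = -151)
Mul(Function('L')(1, 4), d) = Mul(Mul(Pow(Add(5, 1, Mul(3, 4)), -1), Add(4, 1)), -151) = Mul(Mul(Pow(Add(5, 1, 12), -1), 5), -151) = Mul(Mul(Pow(18, -1), 5), -151) = Mul(Mul(Rational(1, 18), 5), -151) = Mul(Rational(5, 18), -151) = Rational(-755, 18)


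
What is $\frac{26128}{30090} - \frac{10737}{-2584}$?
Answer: $\frac{11487973}{2286840} \approx 5.0235$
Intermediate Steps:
$\frac{26128}{30090} - \frac{10737}{-2584} = 26128 \cdot \frac{1}{30090} - - \frac{10737}{2584} = \frac{13064}{15045} + \frac{10737}{2584} = \frac{11487973}{2286840}$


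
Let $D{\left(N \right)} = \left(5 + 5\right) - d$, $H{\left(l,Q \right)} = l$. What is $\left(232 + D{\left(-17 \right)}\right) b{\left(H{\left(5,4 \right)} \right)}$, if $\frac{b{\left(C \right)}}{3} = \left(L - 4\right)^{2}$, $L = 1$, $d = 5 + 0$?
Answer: $6399$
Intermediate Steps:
$d = 5$
$b{\left(C \right)} = 27$ ($b{\left(C \right)} = 3 \left(1 - 4\right)^{2} = 3 \left(-3\right)^{2} = 3 \cdot 9 = 27$)
$D{\left(N \right)} = 5$ ($D{\left(N \right)} = \left(5 + 5\right) - 5 = 10 - 5 = 5$)
$\left(232 + D{\left(-17 \right)}\right) b{\left(H{\left(5,4 \right)} \right)} = \left(232 + 5\right) 27 = 237 \cdot 27 = 6399$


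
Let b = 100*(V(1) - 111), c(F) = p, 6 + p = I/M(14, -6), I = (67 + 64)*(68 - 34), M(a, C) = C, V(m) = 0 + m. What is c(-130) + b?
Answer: -35245/3 ≈ -11748.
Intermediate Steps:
V(m) = m
I = 4454 (I = 131*34 = 4454)
p = -2245/3 (p = -6 + 4454/(-6) = -6 + 4454*(-⅙) = -6 - 2227/3 = -2245/3 ≈ -748.33)
c(F) = -2245/3
b = -11000 (b = 100*(1 - 111) = 100*(-110) = -11000)
c(-130) + b = -2245/3 - 11000 = -35245/3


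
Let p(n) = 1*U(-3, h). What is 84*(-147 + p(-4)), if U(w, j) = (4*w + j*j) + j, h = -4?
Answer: -12348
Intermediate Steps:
U(w, j) = j + j**2 + 4*w (U(w, j) = (4*w + j**2) + j = (j**2 + 4*w) + j = j + j**2 + 4*w)
p(n) = 0 (p(n) = 1*(-4 + (-4)**2 + 4*(-3)) = 1*(-4 + 16 - 12) = 1*0 = 0)
84*(-147 + p(-4)) = 84*(-147 + 0) = 84*(-147) = -12348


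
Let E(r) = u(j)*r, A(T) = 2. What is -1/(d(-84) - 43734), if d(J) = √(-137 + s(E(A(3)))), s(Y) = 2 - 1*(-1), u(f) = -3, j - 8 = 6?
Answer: 21867/956331445 + I*√134/1912662890 ≈ 2.2866e-5 + 6.0522e-9*I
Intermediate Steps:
j = 14 (j = 8 + 6 = 14)
E(r) = -3*r
s(Y) = 3 (s(Y) = 2 + 1 = 3)
d(J) = I*√134 (d(J) = √(-137 + 3) = √(-134) = I*√134)
-1/(d(-84) - 43734) = -1/(I*√134 - 43734) = -1/(-43734 + I*√134)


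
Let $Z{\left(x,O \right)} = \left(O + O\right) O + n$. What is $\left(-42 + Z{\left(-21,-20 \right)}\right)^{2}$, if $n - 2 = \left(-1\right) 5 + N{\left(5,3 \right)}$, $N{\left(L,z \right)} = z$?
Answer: $574564$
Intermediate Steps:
$n = 0$ ($n = 2 + \left(\left(-1\right) 5 + 3\right) = 2 + \left(-5 + 3\right) = 2 - 2 = 0$)
$Z{\left(x,O \right)} = 2 O^{2}$ ($Z{\left(x,O \right)} = \left(O + O\right) O + 0 = 2 O O + 0 = 2 O^{2} + 0 = 2 O^{2}$)
$\left(-42 + Z{\left(-21,-20 \right)}\right)^{2} = \left(-42 + 2 \left(-20\right)^{2}\right)^{2} = \left(-42 + 2 \cdot 400\right)^{2} = \left(-42 + 800\right)^{2} = 758^{2} = 574564$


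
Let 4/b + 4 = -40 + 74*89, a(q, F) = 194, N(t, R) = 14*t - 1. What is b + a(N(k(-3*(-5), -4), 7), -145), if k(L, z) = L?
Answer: 634576/3271 ≈ 194.00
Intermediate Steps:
N(t, R) = -1 + 14*t
b = 2/3271 (b = 4/(-4 + (-40 + 74*89)) = 4/(-4 + (-40 + 6586)) = 4/(-4 + 6546) = 4/6542 = 4*(1/6542) = 2/3271 ≈ 0.00061143)
b + a(N(k(-3*(-5), -4), 7), -145) = 2/3271 + 194 = 634576/3271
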